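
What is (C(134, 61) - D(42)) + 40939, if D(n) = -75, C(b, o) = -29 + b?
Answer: 41119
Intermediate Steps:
(C(134, 61) - D(42)) + 40939 = ((-29 + 134) - 1*(-75)) + 40939 = (105 + 75) + 40939 = 180 + 40939 = 41119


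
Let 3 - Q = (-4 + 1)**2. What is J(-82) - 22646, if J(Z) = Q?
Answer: -22652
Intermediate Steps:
Q = -6 (Q = 3 - (-4 + 1)**2 = 3 - 1*(-3)**2 = 3 - 1*9 = 3 - 9 = -6)
J(Z) = -6
J(-82) - 22646 = -6 - 22646 = -22652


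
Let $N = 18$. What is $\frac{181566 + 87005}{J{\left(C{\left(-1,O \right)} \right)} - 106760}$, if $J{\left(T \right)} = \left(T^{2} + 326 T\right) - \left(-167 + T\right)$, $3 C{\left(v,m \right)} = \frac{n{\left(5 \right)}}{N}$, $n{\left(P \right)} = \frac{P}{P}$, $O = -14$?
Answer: $- \frac{783153036}{310807637} \approx -2.5197$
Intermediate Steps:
$n{\left(P \right)} = 1$
$C{\left(v,m \right)} = \frac{1}{54}$ ($C{\left(v,m \right)} = \frac{1 \cdot \frac{1}{18}}{3} = \frac{1}{3} \cdot \frac{1}{18} = \frac{1}{54}$)
$J{\left(T \right)} = 167 + T^{2} + 325 T$
$\frac{181566 + 87005}{J{\left(C{\left(-1,O \right)} \right)} - 106760} = \frac{181566 + 87005}{\left(167 + \left(\frac{1}{54}\right)^{2} + 325 \cdot \frac{1}{54}\right) - 106760} = \frac{268571}{\left(167 + \frac{1}{2916} + \frac{325}{54}\right) - 106760} = \frac{268571}{\frac{504523}{2916} - 106760} = \frac{268571}{- \frac{310807637}{2916}} = 268571 \left(- \frac{2916}{310807637}\right) = - \frac{783153036}{310807637}$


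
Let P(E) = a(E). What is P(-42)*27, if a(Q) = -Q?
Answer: 1134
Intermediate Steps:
P(E) = -E
P(-42)*27 = -1*(-42)*27 = 42*27 = 1134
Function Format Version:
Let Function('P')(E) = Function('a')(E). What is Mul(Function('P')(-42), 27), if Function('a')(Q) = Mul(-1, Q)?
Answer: 1134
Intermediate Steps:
Function('P')(E) = Mul(-1, E)
Mul(Function('P')(-42), 27) = Mul(Mul(-1, -42), 27) = Mul(42, 27) = 1134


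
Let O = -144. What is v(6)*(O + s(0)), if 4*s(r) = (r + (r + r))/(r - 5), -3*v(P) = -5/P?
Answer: -40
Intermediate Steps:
v(P) = 5/(3*P) (v(P) = -(-5)/(3*P) = 5/(3*P))
s(r) = 3*r/(4*(-5 + r)) (s(r) = ((r + (r + r))/(r - 5))/4 = ((r + 2*r)/(-5 + r))/4 = ((3*r)/(-5 + r))/4 = (3*r/(-5 + r))/4 = 3*r/(4*(-5 + r)))
v(6)*(O + s(0)) = ((5/3)/6)*(-144 + (¾)*0/(-5 + 0)) = ((5/3)*(⅙))*(-144 + (¾)*0/(-5)) = 5*(-144 + (¾)*0*(-⅕))/18 = 5*(-144 + 0)/18 = (5/18)*(-144) = -40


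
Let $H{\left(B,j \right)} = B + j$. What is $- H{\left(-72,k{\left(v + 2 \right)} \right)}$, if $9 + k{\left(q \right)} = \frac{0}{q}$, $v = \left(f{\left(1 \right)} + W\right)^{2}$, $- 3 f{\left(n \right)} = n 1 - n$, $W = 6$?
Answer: $81$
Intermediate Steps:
$f{\left(n \right)} = 0$ ($f{\left(n \right)} = - \frac{n 1 - n}{3} = - \frac{n - n}{3} = \left(- \frac{1}{3}\right) 0 = 0$)
$v = 36$ ($v = \left(0 + 6\right)^{2} = 6^{2} = 36$)
$k{\left(q \right)} = -9$ ($k{\left(q \right)} = -9 + \frac{0}{q} = -9 + 0 = -9$)
$- H{\left(-72,k{\left(v + 2 \right)} \right)} = - (-72 - 9) = \left(-1\right) \left(-81\right) = 81$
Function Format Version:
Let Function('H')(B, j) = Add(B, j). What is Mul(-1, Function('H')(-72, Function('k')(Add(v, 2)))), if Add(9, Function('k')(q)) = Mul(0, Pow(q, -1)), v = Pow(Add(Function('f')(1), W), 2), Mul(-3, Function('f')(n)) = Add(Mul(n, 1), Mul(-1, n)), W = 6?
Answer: 81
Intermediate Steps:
Function('f')(n) = 0 (Function('f')(n) = Mul(Rational(-1, 3), Add(Mul(n, 1), Mul(-1, n))) = Mul(Rational(-1, 3), Add(n, Mul(-1, n))) = Mul(Rational(-1, 3), 0) = 0)
v = 36 (v = Pow(Add(0, 6), 2) = Pow(6, 2) = 36)
Function('k')(q) = -9 (Function('k')(q) = Add(-9, Mul(0, Pow(q, -1))) = Add(-9, 0) = -9)
Mul(-1, Function('H')(-72, Function('k')(Add(v, 2)))) = Mul(-1, Add(-72, -9)) = Mul(-1, -81) = 81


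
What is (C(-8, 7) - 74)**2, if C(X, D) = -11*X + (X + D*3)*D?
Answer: 11025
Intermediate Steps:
C(X, D) = -11*X + D*(X + 3*D) (C(X, D) = -11*X + (X + 3*D)*D = -11*X + D*(X + 3*D))
(C(-8, 7) - 74)**2 = ((-11*(-8) + 3*7**2 + 7*(-8)) - 74)**2 = ((88 + 3*49 - 56) - 74)**2 = ((88 + 147 - 56) - 74)**2 = (179 - 74)**2 = 105**2 = 11025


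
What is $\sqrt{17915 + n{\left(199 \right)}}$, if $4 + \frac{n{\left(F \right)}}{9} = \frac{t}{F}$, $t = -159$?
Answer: $\frac{47 \sqrt{320390}}{199} \approx 133.69$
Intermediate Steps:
$n{\left(F \right)} = -36 - \frac{1431}{F}$ ($n{\left(F \right)} = -36 + 9 \left(- \frac{159}{F}\right) = -36 - \frac{1431}{F}$)
$\sqrt{17915 + n{\left(199 \right)}} = \sqrt{17915 - \left(36 + \frac{1431}{199}\right)} = \sqrt{17915 - \frac{8595}{199}} = \sqrt{\frac{3556490}{199}} = \frac{47 \sqrt{320390}}{199}$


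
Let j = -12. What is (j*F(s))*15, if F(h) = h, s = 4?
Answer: -720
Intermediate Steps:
(j*F(s))*15 = -12*4*15 = -48*15 = -720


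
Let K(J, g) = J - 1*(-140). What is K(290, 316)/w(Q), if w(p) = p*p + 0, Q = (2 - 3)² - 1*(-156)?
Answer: 430/24649 ≈ 0.017445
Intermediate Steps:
K(J, g) = 140 + J (K(J, g) = J + 140 = 140 + J)
Q = 157 (Q = (-1)² + 156 = 1 + 156 = 157)
w(p) = p² (w(p) = p² + 0 = p²)
K(290, 316)/w(Q) = (140 + 290)/(157²) = 430/24649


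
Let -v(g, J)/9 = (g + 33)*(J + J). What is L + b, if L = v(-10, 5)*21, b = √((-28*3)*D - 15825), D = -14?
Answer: -43470 + I*√14649 ≈ -43470.0 + 121.03*I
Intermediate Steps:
v(g, J) = -18*J*(33 + g) (v(g, J) = -9*(g + 33)*(J + J) = -9*(33 + g)*2*J = -18*J*(33 + g))
b = I*√14649 (b = √(-28*3*(-14) - 15825) = √(-84*(-14) - 15825) = √(1176 - 15825) = √(-14649) = I*√14649 ≈ 121.03*I)
L = -43470 (L = -18*5*(33 - 10)*21 = -18*5*23*21 = -2070*21 = -43470)
L + b = -43470 + I*√14649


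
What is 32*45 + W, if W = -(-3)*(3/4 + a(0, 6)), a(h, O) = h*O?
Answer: 5769/4 ≈ 1442.3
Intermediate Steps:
a(h, O) = O*h
W = 9/4 (W = -(-3)*(3/4 + 6*0) = -(-3)*(3*(¼) + 0) = -(-3)*(¾ + 0) = -(-3)*3/4 = -1*(-9/4) = 9/4 ≈ 2.2500)
32*45 + W = 32*45 + 9/4 = 1440 + 9/4 = 5769/4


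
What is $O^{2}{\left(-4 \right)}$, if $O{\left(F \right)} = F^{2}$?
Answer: $256$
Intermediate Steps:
$O^{2}{\left(-4 \right)} = \left(\left(-4\right)^{2}\right)^{2} = 16^{2} = 256$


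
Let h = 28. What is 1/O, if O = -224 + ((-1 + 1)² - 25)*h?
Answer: -1/924 ≈ -0.0010823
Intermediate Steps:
O = -924 (O = -224 + ((-1 + 1)² - 25)*28 = -224 + (0² - 25)*28 = -224 + (0 - 25)*28 = -224 - 25*28 = -224 - 700 = -924)
1/O = 1/(-924) = -1/924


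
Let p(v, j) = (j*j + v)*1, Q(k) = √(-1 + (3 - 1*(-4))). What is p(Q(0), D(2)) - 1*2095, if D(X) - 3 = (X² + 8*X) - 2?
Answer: -1654 + √6 ≈ -1651.6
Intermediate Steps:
D(X) = 1 + X² + 8*X (D(X) = 3 + ((X² + 8*X) - 2) = 3 + (-2 + X² + 8*X) = 1 + X² + 8*X)
Q(k) = √6 (Q(k) = √(-1 + (3 + 4)) = √(-1 + 7) = √6)
p(v, j) = v + j² (p(v, j) = (j² + v)*1 = (v + j²)*1 = v + j²)
p(Q(0), D(2)) - 1*2095 = (√6 + (1 + 2² + 8*2)²) - 1*2095 = (√6 + (1 + 4 + 16)²) - 2095 = (√6 + 21²) - 2095 = (√6 + 441) - 2095 = (441 + √6) - 2095 = -1654 + √6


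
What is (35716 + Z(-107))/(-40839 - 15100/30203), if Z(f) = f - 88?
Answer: -1072840763/1233475417 ≈ -0.86977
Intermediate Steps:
Z(f) = -88 + f
(35716 + Z(-107))/(-40839 - 15100/30203) = (35716 + (-88 - 107))/(-40839 - 15100/30203) = (35716 - 195)/(-40839 - 15100*1/30203) = 35521/(-40839 - 15100/30203) = 35521/(-1233475417/30203) = 35521*(-30203/1233475417) = -1072840763/1233475417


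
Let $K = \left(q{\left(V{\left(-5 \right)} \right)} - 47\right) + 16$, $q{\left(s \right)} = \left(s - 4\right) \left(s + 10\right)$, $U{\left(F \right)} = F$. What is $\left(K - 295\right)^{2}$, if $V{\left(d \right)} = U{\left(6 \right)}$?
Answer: $86436$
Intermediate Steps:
$V{\left(d \right)} = 6$
$q{\left(s \right)} = \left(-4 + s\right) \left(10 + s\right)$
$K = 1$ ($K = \left(\left(-40 + 6^{2} + 6 \cdot 6\right) - 47\right) + 16 = \left(\left(-40 + 36 + 36\right) - 47\right) + 16 = \left(32 - 47\right) + 16 = -15 + 16 = 1$)
$\left(K - 295\right)^{2} = \left(1 - 295\right)^{2} = \left(-294\right)^{2} = 86436$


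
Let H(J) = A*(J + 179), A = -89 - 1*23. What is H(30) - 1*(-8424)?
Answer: -14984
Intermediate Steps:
A = -112 (A = -89 - 23 = -112)
H(J) = -20048 - 112*J (H(J) = -112*(J + 179) = -112*(179 + J) = -20048 - 112*J)
H(30) - 1*(-8424) = (-20048 - 112*30) - 1*(-8424) = (-20048 - 3360) + 8424 = -23408 + 8424 = -14984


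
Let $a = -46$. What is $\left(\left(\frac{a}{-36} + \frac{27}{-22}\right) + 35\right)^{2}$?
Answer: $\frac{12040900}{9801} \approx 1228.5$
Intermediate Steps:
$\left(\left(\frac{a}{-36} + \frac{27}{-22}\right) + 35\right)^{2} = \left(\left(- \frac{46}{-36} + \frac{27}{-22}\right) + 35\right)^{2} = \left(\left(\left(-46\right) \left(- \frac{1}{36}\right) + 27 \left(- \frac{1}{22}\right)\right) + 35\right)^{2} = \left(\left(\frac{23}{18} - \frac{27}{22}\right) + 35\right)^{2} = \left(\frac{5}{99} + 35\right)^{2} = \left(\frac{3470}{99}\right)^{2} = \frac{12040900}{9801}$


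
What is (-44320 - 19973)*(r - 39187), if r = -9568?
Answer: 3134605215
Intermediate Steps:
(-44320 - 19973)*(r - 39187) = (-44320 - 19973)*(-9568 - 39187) = -64293*(-48755) = 3134605215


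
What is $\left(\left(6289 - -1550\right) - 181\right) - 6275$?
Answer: $1383$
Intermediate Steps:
$\left(\left(6289 - -1550\right) - 181\right) - 6275 = \left(\left(6289 + 1550\right) - 181\right) - 6275 = \left(7839 - 181\right) - 6275 = 7658 - 6275 = 1383$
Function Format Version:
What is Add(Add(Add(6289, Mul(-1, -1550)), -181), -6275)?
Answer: 1383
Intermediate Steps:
Add(Add(Add(6289, Mul(-1, -1550)), -181), -6275) = Add(Add(Add(6289, 1550), -181), -6275) = Add(Add(7839, -181), -6275) = Add(7658, -6275) = 1383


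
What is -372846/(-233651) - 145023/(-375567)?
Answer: 57971140885/29250535039 ≈ 1.9819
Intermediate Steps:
-372846/(-233651) - 145023/(-375567) = -372846*(-1/233651) - 145023*(-1/375567) = 372846/233651 + 48341/125189 = 57971140885/29250535039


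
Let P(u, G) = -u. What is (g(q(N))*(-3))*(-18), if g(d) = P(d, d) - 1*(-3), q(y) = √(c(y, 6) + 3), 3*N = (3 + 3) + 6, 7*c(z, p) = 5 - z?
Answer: 162 - 54*√154/7 ≈ 66.268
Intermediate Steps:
c(z, p) = 5/7 - z/7 (c(z, p) = (5 - z)/7 = 5/7 - z/7)
N = 4 (N = ((3 + 3) + 6)/3 = (6 + 6)/3 = (⅓)*12 = 4)
q(y) = √(26/7 - y/7) (q(y) = √((5/7 - y/7) + 3) = √(26/7 - y/7))
g(d) = 3 - d (g(d) = -d - 1*(-3) = -d + 3 = 3 - d)
(g(q(N))*(-3))*(-18) = ((3 - √(182 - 7*4)/7)*(-3))*(-18) = ((3 - √(182 - 28)/7)*(-3))*(-18) = ((3 - √154/7)*(-3))*(-18) = (-9 + 3*√154/7)*(-18) = 162 - 54*√154/7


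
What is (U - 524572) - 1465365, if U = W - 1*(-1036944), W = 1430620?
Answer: 477627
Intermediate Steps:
U = 2467564 (U = 1430620 - 1*(-1036944) = 1430620 + 1036944 = 2467564)
(U - 524572) - 1465365 = (2467564 - 524572) - 1465365 = 1942992 - 1465365 = 477627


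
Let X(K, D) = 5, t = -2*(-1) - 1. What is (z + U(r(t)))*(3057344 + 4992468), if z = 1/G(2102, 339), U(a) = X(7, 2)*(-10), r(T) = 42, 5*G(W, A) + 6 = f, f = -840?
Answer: -170273648330/423 ≈ -4.0254e+8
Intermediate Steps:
G(W, A) = -846/5 (G(W, A) = -6/5 + (⅕)*(-840) = -6/5 - 168 = -846/5)
t = 1 (t = 2 - 1 = 1)
U(a) = -50 (U(a) = 5*(-10) = -50)
z = -5/846 (z = 1/(-846/5) = -5/846 ≈ -0.0059102)
(z + U(r(t)))*(3057344 + 4992468) = (-5/846 - 50)*(3057344 + 4992468) = -42305/846*8049812 = -170273648330/423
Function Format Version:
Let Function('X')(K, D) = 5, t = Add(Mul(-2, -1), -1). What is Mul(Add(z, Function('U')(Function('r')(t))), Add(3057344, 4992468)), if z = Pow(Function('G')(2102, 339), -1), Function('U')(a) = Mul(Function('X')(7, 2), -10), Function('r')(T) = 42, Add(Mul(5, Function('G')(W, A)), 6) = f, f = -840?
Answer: Rational(-170273648330, 423) ≈ -4.0254e+8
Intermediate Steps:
Function('G')(W, A) = Rational(-846, 5) (Function('G')(W, A) = Add(Rational(-6, 5), Mul(Rational(1, 5), -840)) = Add(Rational(-6, 5), -168) = Rational(-846, 5))
t = 1 (t = Add(2, -1) = 1)
Function('U')(a) = -50 (Function('U')(a) = Mul(5, -10) = -50)
z = Rational(-5, 846) (z = Pow(Rational(-846, 5), -1) = Rational(-5, 846) ≈ -0.0059102)
Mul(Add(z, Function('U')(Function('r')(t))), Add(3057344, 4992468)) = Mul(Add(Rational(-5, 846), -50), Add(3057344, 4992468)) = Mul(Rational(-42305, 846), 8049812) = Rational(-170273648330, 423)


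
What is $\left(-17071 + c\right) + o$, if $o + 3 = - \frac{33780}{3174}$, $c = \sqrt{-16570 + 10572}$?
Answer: $- \frac{9037776}{529} + i \sqrt{5998} \approx -17085.0 + 77.447 i$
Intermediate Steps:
$c = i \sqrt{5998}$ ($c = \sqrt{-5998} = i \sqrt{5998} \approx 77.447 i$)
$o = - \frac{7217}{529}$ ($o = -3 - \frac{33780}{3174} = -3 - \frac{5630}{529} = - \frac{7217}{529} \approx -13.643$)
$\left(-17071 + c\right) + o = \left(-17071 + i \sqrt{5998}\right) - \frac{7217}{529} = - \frac{9037776}{529} + i \sqrt{5998}$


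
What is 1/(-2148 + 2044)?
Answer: -1/104 ≈ -0.0096154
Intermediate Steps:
1/(-2148 + 2044) = 1/(-104) = -1/104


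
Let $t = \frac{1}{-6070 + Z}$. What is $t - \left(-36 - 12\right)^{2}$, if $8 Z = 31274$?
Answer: $- \frac{19913476}{8643} \approx -2304.0$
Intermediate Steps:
$Z = \frac{15637}{4}$ ($Z = \frac{1}{8} \cdot 31274 = \frac{15637}{4} \approx 3909.3$)
$t = - \frac{4}{8643}$ ($t = \frac{1}{-6070 + \frac{15637}{4}} = \frac{1}{- \frac{8643}{4}} = - \frac{4}{8643} \approx -0.0004628$)
$t - \left(-36 - 12\right)^{2} = - \frac{4}{8643} - \left(-36 - 12\right)^{2} = - \frac{4}{8643} - \left(-48\right)^{2} = - \frac{4}{8643} - 2304 = - \frac{19913476}{8643}$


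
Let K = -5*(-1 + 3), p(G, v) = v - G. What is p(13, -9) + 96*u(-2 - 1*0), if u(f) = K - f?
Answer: -790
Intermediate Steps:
K = -10 (K = -5*2 = -10)
u(f) = -10 - f
p(13, -9) + 96*u(-2 - 1*0) = (-9 - 1*13) + 96*(-10 - (-2 - 1*0)) = (-9 - 13) + 96*(-10 - (-2 + 0)) = -22 + 96*(-10 - 1*(-2)) = -22 + 96*(-10 + 2) = -22 + 96*(-8) = -22 - 768 = -790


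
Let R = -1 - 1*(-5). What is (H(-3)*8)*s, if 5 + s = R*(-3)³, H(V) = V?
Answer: 2712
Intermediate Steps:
R = 4 (R = -1 + 5 = 4)
s = -113 (s = -5 + 4*(-3)³ = -5 + 4*(-27) = -5 - 108 = -113)
(H(-3)*8)*s = -3*8*(-113) = -24*(-113) = 2712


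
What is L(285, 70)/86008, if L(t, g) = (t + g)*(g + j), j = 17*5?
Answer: 55025/86008 ≈ 0.63977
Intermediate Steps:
j = 85
L(t, g) = (85 + g)*(g + t) (L(t, g) = (t + g)*(g + 85) = (g + t)*(85 + g) = (85 + g)*(g + t))
L(285, 70)/86008 = (70² + 85*70 + 85*285 + 70*285)/86008 = (4900 + 5950 + 24225 + 19950)*(1/86008) = 55025*(1/86008) = 55025/86008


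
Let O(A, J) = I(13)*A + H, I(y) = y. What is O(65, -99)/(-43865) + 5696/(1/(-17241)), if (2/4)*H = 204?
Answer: -4307750745893/43865 ≈ -9.8205e+7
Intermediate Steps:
H = 408 (H = 2*204 = 408)
O(A, J) = 408 + 13*A (O(A, J) = 13*A + 408 = 408 + 13*A)
O(65, -99)/(-43865) + 5696/(1/(-17241)) = (408 + 13*65)/(-43865) + 5696/(1/(-17241)) = (408 + 845)*(-1/43865) + 5696/(-1/17241) = 1253*(-1/43865) + 5696*(-17241) = -1253/43865 - 98204736 = -4307750745893/43865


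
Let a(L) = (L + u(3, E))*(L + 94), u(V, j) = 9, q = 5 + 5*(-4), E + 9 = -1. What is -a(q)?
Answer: 474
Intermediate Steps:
E = -10 (E = -9 - 1 = -10)
q = -15 (q = 5 - 20 = -15)
a(L) = (9 + L)*(94 + L) (a(L) = (L + 9)*(L + 94) = (9 + L)*(94 + L))
-a(q) = -(846 + (-15)**2 + 103*(-15)) = -(846 + 225 - 1545) = -1*(-474) = 474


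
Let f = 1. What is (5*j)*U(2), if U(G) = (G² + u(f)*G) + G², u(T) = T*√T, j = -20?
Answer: -1000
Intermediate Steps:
u(T) = T^(3/2)
U(G) = G + 2*G² (U(G) = (G² + 1^(3/2)*G) + G² = (G² + 1*G) + G² = (G² + G) + G² = (G + G²) + G² = G + 2*G²)
(5*j)*U(2) = (5*(-20))*(2*(1 + 2*2)) = -200*(1 + 4) = -200*5 = -100*10 = -1000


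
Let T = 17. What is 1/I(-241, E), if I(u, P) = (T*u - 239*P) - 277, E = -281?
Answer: 1/62785 ≈ 1.5927e-5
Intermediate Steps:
I(u, P) = -277 - 239*P + 17*u (I(u, P) = (17*u - 239*P) - 277 = (-239*P + 17*u) - 277 = -277 - 239*P + 17*u)
1/I(-241, E) = 1/(-277 - 239*(-281) + 17*(-241)) = 1/(-277 + 67159 - 4097) = 1/62785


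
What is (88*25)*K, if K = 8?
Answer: 17600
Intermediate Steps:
(88*25)*K = (88*25)*8 = 2200*8 = 17600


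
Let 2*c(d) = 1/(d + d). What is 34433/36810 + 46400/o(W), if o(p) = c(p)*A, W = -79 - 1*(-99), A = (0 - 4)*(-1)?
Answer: 34159714433/36810 ≈ 9.2800e+5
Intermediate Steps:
A = 4 (A = -4*(-1) = 4)
c(d) = 1/(4*d) (c(d) = 1/(2*(d + d)) = 1/(2*((2*d))) = (1/(2*d))/2 = 1/(4*d))
W = 20 (W = -79 + 99 = 20)
o(p) = 1/p (o(p) = (1/(4*p))*4 = 1/p)
34433/36810 + 46400/o(W) = 34433/36810 + 46400/(1/20) = 34433*(1/36810) + 46400/(1/20) = 34433/36810 + 46400*20 = 34433/36810 + 928000 = 34159714433/36810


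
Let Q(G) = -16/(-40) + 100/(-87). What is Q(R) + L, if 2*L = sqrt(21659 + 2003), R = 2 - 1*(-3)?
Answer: -326/435 + sqrt(23662)/2 ≈ 76.163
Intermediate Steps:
R = 5 (R = 2 + 3 = 5)
Q(G) = -326/435 (Q(G) = -16*(-1/40) + 100*(-1/87) = 2/5 - 100/87 = -326/435)
L = sqrt(23662)/2 (L = sqrt(21659 + 2003)/2 = sqrt(23662)/2 ≈ 76.912)
Q(R) + L = -326/435 + sqrt(23662)/2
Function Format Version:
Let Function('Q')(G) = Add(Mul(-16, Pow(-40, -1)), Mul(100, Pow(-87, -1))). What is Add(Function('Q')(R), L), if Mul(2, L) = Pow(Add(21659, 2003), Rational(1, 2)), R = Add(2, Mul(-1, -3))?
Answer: Add(Rational(-326, 435), Mul(Rational(1, 2), Pow(23662, Rational(1, 2)))) ≈ 76.163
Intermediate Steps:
R = 5 (R = Add(2, 3) = 5)
Function('Q')(G) = Rational(-326, 435) (Function('Q')(G) = Add(Mul(-16, Rational(-1, 40)), Mul(100, Rational(-1, 87))) = Add(Rational(2, 5), Rational(-100, 87)) = Rational(-326, 435))
L = Mul(Rational(1, 2), Pow(23662, Rational(1, 2))) (L = Mul(Rational(1, 2), Pow(Add(21659, 2003), Rational(1, 2))) = Mul(Rational(1, 2), Pow(23662, Rational(1, 2))) ≈ 76.912)
Add(Function('Q')(R), L) = Add(Rational(-326, 435), Mul(Rational(1, 2), Pow(23662, Rational(1, 2))))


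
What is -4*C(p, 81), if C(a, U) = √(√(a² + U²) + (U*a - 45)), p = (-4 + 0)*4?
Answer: -4*I*√(1341 - √6817) ≈ -141.9*I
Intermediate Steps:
p = -16 (p = -4*4 = -16)
C(a, U) = √(-45 + √(U² + a²) + U*a) (C(a, U) = √(√(U² + a²) + (-45 + U*a)) = √(-45 + √(U² + a²) + U*a))
-4*C(p, 81) = -4*√(-45 + √(81² + (-16)²) + 81*(-16)) = -4*√(-45 + √(6561 + 256) - 1296) = -4*√(-45 + √6817 - 1296) = -4*√(-1341 + √6817)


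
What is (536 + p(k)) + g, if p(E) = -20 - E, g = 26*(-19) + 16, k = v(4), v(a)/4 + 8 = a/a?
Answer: 66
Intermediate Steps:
v(a) = -28 (v(a) = -32 + 4*(a/a) = -32 + 4*1 = -32 + 4 = -28)
k = -28
g = -478 (g = -494 + 16 = -478)
(536 + p(k)) + g = (536 + (-20 - 1*(-28))) - 478 = (536 + (-20 + 28)) - 478 = (536 + 8) - 478 = 544 - 478 = 66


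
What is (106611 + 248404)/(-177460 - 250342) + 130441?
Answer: 55802565667/427802 ≈ 1.3044e+5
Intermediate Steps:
(106611 + 248404)/(-177460 - 250342) + 130441 = 355015/(-427802) + 130441 = 355015*(-1/427802) + 130441 = -355015/427802 + 130441 = 55802565667/427802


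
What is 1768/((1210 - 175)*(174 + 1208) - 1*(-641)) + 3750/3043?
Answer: 5371671274/4354566473 ≈ 1.2336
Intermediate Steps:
1768/((1210 - 175)*(174 + 1208) - 1*(-641)) + 3750/3043 = 1768/(1035*1382 + 641) + 3750*(1/3043) = 1768/(1430370 + 641) + 3750/3043 = 1768/1431011 + 3750/3043 = 5371671274/4354566473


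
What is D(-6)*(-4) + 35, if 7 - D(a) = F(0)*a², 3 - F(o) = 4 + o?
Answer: -137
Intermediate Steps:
F(o) = -1 - o (F(o) = 3 - (4 + o) = 3 + (-4 - o) = -1 - o)
D(a) = 7 + a² (D(a) = 7 - (-1 - 1*0)*a² = 7 - (-1 + 0)*a² = 7 - (-1)*a² = 7 + a²)
D(-6)*(-4) + 35 = (7 + (-6)²)*(-4) + 35 = (7 + 36)*(-4) + 35 = 43*(-4) + 35 = -172 + 35 = -137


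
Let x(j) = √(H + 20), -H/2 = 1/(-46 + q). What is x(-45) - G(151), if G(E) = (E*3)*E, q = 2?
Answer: -68403 + 21*√22/22 ≈ -68399.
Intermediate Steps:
G(E) = 3*E² (G(E) = (3*E)*E = 3*E²)
H = 1/22 (H = -2/(-46 + 2) = -2/(-44) = -2*(-1/44) = 1/22 ≈ 0.045455)
x(j) = 21*√22/22 (x(j) = √(1/22 + 20) = √(441/22) = 21*√22/22)
x(-45) - G(151) = 21*√22/22 - 3*151² = 21*√22/22 - 3*22801 = 21*√22/22 - 1*68403 = 21*√22/22 - 68403 = -68403 + 21*√22/22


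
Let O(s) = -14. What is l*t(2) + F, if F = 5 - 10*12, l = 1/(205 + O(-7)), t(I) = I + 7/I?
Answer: -43919/382 ≈ -114.97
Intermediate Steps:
l = 1/191 (l = 1/(205 - 14) = 1/191 ≈ 0.0052356)
F = -115 (F = 5 - 120 = -115)
l*t(2) + F = (2 + 7/2)/191 - 115 = (1/191)*(11/2) - 115 = 11/382 - 115 = -43919/382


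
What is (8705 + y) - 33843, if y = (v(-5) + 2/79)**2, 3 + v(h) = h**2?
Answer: -153858658/6241 ≈ -24653.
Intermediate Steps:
v(h) = -3 + h**2
y = 3027600/6241 (y = ((-3 + (-5)**2) + 2/79)**2 = ((-3 + 25) + 2*(1/79))**2 = (22 + 2/79)**2 = (1740/79)**2 = 3027600/6241 ≈ 485.11)
(8705 + y) - 33843 = (8705 + 3027600/6241) - 33843 = 57355505/6241 - 33843 = -153858658/6241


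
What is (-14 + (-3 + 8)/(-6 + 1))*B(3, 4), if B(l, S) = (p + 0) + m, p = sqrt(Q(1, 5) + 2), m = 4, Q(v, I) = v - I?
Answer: -60 - 15*I*sqrt(2) ≈ -60.0 - 21.213*I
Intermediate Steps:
p = I*sqrt(2) (p = sqrt((1 - 1*5) + 2) = sqrt((1 - 5) + 2) = sqrt(-4 + 2) = sqrt(-2) = I*sqrt(2) ≈ 1.4142*I)
B(l, S) = 4 + I*sqrt(2) (B(l, S) = (I*sqrt(2) + 0) + 4 = I*sqrt(2) + 4 = 4 + I*sqrt(2))
(-14 + (-3 + 8)/(-6 + 1))*B(3, 4) = (-14 + (-3 + 8)/(-6 + 1))*(4 + I*sqrt(2)) = (-14 + 5/(-5))*(4 + I*sqrt(2)) = (-14 + 5*(-1/5))*(4 + I*sqrt(2)) = (-14 - 1)*(4 + I*sqrt(2)) = -15*(4 + I*sqrt(2)) = -60 - 15*I*sqrt(2)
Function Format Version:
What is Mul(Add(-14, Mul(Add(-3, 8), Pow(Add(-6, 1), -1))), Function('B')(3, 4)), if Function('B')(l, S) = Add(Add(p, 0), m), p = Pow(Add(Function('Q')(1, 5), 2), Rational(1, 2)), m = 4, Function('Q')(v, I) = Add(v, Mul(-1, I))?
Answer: Add(-60, Mul(-15, I, Pow(2, Rational(1, 2)))) ≈ Add(-60.000, Mul(-21.213, I))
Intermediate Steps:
p = Mul(I, Pow(2, Rational(1, 2))) (p = Pow(Add(Add(1, Mul(-1, 5)), 2), Rational(1, 2)) = Pow(Add(Add(1, -5), 2), Rational(1, 2)) = Pow(Add(-4, 2), Rational(1, 2)) = Pow(-2, Rational(1, 2)) = Mul(I, Pow(2, Rational(1, 2))) ≈ Mul(1.4142, I))
Function('B')(l, S) = Add(4, Mul(I, Pow(2, Rational(1, 2)))) (Function('B')(l, S) = Add(Add(Mul(I, Pow(2, Rational(1, 2))), 0), 4) = Add(Mul(I, Pow(2, Rational(1, 2))), 4) = Add(4, Mul(I, Pow(2, Rational(1, 2)))))
Mul(Add(-14, Mul(Add(-3, 8), Pow(Add(-6, 1), -1))), Function('B')(3, 4)) = Mul(Add(-14, Mul(Add(-3, 8), Pow(Add(-6, 1), -1))), Add(4, Mul(I, Pow(2, Rational(1, 2))))) = Mul(Add(-14, Mul(5, Pow(-5, -1))), Add(4, Mul(I, Pow(2, Rational(1, 2))))) = Mul(Add(-14, Mul(5, Rational(-1, 5))), Add(4, Mul(I, Pow(2, Rational(1, 2))))) = Mul(Add(-14, -1), Add(4, Mul(I, Pow(2, Rational(1, 2))))) = Mul(-15, Add(4, Mul(I, Pow(2, Rational(1, 2))))) = Add(-60, Mul(-15, I, Pow(2, Rational(1, 2))))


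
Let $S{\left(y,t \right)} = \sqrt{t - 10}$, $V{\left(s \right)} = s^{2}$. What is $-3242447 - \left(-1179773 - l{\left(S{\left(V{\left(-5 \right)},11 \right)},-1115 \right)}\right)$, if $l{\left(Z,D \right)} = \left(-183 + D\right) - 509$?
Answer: $-2064481$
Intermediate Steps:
$S{\left(y,t \right)} = \sqrt{-10 + t}$
$l{\left(Z,D \right)} = -692 + D$
$-3242447 - \left(-1179773 - l{\left(S{\left(V{\left(-5 \right)},11 \right)},-1115 \right)}\right) = -3242447 - \left(-1179773 - \left(-692 - 1115\right)\right) = -3242447 - \left(-1179773 - -1807\right) = -3242447 - \left(-1179773 + 1807\right) = -3242447 - -1177966 = -3242447 + 1177966 = -2064481$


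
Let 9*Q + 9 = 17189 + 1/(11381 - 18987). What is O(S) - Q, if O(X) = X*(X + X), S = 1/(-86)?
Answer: -120805395422/63285723 ≈ -1908.9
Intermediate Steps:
Q = 130671079/68454 (Q = -1 + (17189 + 1/(11381 - 18987))/9 = -1 + (17189 + 1/(-7606))/9 = -1 + (17189 - 1/7606)/9 = -1 + (⅑)*(130739533/7606) = -1 + 130739533/68454 = 130671079/68454 ≈ 1908.9)
S = -1/86 ≈ -0.011628
O(X) = 2*X² (O(X) = X*(2*X) = 2*X²)
O(S) - Q = 2*(-1/86)² - 1*130671079/68454 = 2*(1/7396) - 130671079/68454 = 1/3698 - 130671079/68454 = -120805395422/63285723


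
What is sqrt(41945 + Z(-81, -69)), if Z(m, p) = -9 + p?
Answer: sqrt(41867) ≈ 204.61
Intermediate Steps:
sqrt(41945 + Z(-81, -69)) = sqrt(41945 + (-9 - 69)) = sqrt(41945 - 78) = sqrt(41867)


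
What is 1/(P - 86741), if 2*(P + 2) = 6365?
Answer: -2/167121 ≈ -1.1967e-5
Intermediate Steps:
P = 6361/2 (P = -2 + (½)*6365 = -2 + 6365/2 = 6361/2 ≈ 3180.5)
1/(P - 86741) = 1/(6361/2 - 86741) = 1/(-167121/2) = -2/167121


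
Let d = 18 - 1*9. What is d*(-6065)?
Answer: -54585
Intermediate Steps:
d = 9 (d = 18 - 9 = 9)
d*(-6065) = 9*(-6065) = -54585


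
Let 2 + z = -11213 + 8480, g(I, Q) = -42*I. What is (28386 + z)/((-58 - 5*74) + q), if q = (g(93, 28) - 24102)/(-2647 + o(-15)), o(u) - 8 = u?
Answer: -34038877/553952 ≈ -61.447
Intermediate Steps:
o(u) = 8 + u
z = -2735 (z = -2 + (-11213 + 8480) = -2 - 2733 = -2735)
q = 14004/1327 (q = (-42*93 - 24102)/(-2647 + (8 - 15)) = (-3906 - 24102)/(-2647 - 7) = -28008/(-2654) = -28008*(-1/2654) = 14004/1327 ≈ 10.553)
(28386 + z)/((-58 - 5*74) + q) = (28386 - 2735)/((-58 - 5*74) + 14004/1327) = 25651/((-58 - 370) + 14004/1327) = 25651/(-428 + 14004/1327) = 25651/(-553952/1327) = 25651*(-1327/553952) = -34038877/553952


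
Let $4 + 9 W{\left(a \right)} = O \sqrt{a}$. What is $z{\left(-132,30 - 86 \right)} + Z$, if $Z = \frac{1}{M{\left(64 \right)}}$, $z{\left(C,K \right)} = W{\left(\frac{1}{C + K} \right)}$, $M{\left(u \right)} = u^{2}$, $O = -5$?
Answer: $- \frac{16375}{36864} - \frac{5 i \sqrt{47}}{846} \approx -0.4442 - 0.040518 i$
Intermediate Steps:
$W{\left(a \right)} = - \frac{4}{9} - \frac{5 \sqrt{a}}{9}$ ($W{\left(a \right)} = - \frac{4}{9} + \frac{\left(-5\right) \sqrt{a}}{9} = - \frac{4}{9} - \frac{5 \sqrt{a}}{9}$)
$z{\left(C,K \right)} = - \frac{4}{9} - \frac{5 \sqrt{\frac{1}{C + K}}}{9}$
$Z = \frac{1}{4096}$ ($Z = \frac{1}{64^{2}} = \frac{1}{4096} \approx 0.00024414$)
$z{\left(-132,30 - 86 \right)} + Z = \left(- \frac{4}{9} - \frac{5 \sqrt{\frac{1}{-132 + \left(30 - 86\right)}}}{9}\right) + \frac{1}{4096} = \left(- \frac{4}{9} - \frac{5 \sqrt{\frac{1}{-132 - 56}}}{9}\right) + \frac{1}{4096} = \left(- \frac{4}{9} - \frac{5 \sqrt{\frac{1}{-188}}}{9}\right) + \frac{1}{4096} = \left(- \frac{4}{9} - \frac{5 \sqrt{- \frac{1}{188}}}{9}\right) + \frac{1}{4096} = \left(- \frac{4}{9} - \frac{5 \frac{i \sqrt{47}}{94}}{9}\right) + \frac{1}{4096} = \left(- \frac{4}{9} - \frac{5 i \sqrt{47}}{846}\right) + \frac{1}{4096} = - \frac{16375}{36864} - \frac{5 i \sqrt{47}}{846}$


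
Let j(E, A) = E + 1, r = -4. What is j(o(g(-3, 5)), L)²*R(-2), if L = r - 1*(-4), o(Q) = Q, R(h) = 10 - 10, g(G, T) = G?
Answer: 0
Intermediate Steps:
R(h) = 0
L = 0 (L = -4 - 1*(-4) = -4 + 4 = 0)
j(E, A) = 1 + E
j(o(g(-3, 5)), L)²*R(-2) = (1 - 3)²*0 = (-2)²*0 = 4*0 = 0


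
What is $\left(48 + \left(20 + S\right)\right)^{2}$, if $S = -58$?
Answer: $100$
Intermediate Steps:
$\left(48 + \left(20 + S\right)\right)^{2} = \left(48 + \left(20 - 58\right)\right)^{2} = \left(48 - 38\right)^{2} = 10^{2} = 100$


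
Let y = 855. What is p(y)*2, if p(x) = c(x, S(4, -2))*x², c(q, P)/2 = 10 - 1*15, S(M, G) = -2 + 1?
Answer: -14620500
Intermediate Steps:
S(M, G) = -1
c(q, P) = -10 (c(q, P) = 2*(10 - 1*15) = 2*(10 - 15) = 2*(-5) = -10)
p(x) = -10*x²
p(y)*2 = -10*855²*2 = -10*731025*2 = -7310250*2 = -14620500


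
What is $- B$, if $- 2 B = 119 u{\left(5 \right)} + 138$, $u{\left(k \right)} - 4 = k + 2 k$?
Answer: $\frac{2399}{2} \approx 1199.5$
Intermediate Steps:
$u{\left(k \right)} = 4 + 3 k$ ($u{\left(k \right)} = 4 + \left(k + 2 k\right) = 4 + 3 k$)
$B = - \frac{2399}{2}$ ($B = - \frac{119 \left(4 + 3 \cdot 5\right) + 138}{2} = - \frac{119 \left(4 + 15\right) + 138}{2} = - \frac{119 \cdot 19 + 138}{2} = - \frac{2261 + 138}{2} = \left(- \frac{1}{2}\right) 2399 = - \frac{2399}{2} \approx -1199.5$)
$- B = \left(-1\right) \left(- \frac{2399}{2}\right) = \frac{2399}{2}$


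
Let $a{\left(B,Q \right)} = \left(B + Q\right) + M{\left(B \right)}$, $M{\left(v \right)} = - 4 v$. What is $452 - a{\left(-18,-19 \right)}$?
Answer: $417$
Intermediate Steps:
$a{\left(B,Q \right)} = Q - 3 B$ ($a{\left(B,Q \right)} = \left(B + Q\right) - 4 B = Q - 3 B$)
$452 - a{\left(-18,-19 \right)} = 452 - \left(-19 - -54\right) = 452 - \left(-19 + 54\right) = 452 - 35 = 417$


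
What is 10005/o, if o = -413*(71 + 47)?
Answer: -10005/48734 ≈ -0.20530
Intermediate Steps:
o = -48734 (o = -413*118 = -48734)
10005/o = 10005/(-48734) = 10005*(-1/48734) = -10005/48734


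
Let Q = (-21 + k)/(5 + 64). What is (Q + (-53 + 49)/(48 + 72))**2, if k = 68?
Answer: 22201/52900 ≈ 0.41968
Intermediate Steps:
Q = 47/69 (Q = (-21 + 68)/(5 + 64) = 47/69 ≈ 0.68116)
(Q + (-53 + 49)/(48 + 72))**2 = (47/69 + (-53 + 49)/(48 + 72))**2 = (47/69 - 4/120)**2 = (47/69 - 4*1/120)**2 = (47/69 - 1/30)**2 = (149/230)**2 = 22201/52900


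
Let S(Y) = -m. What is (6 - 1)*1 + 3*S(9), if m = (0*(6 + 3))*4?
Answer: 5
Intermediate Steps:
m = 0 (m = (0*9)*4 = 0*4 = 0)
S(Y) = 0 (S(Y) = -1*0 = 0)
(6 - 1)*1 + 3*S(9) = (6 - 1)*1 + 3*0 = 5*1 + 0 = 5 + 0 = 5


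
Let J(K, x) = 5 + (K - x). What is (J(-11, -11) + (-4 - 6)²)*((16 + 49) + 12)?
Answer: 8085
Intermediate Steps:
J(K, x) = 5 + K - x
(J(-11, -11) + (-4 - 6)²)*((16 + 49) + 12) = ((5 - 11 - 1*(-11)) + (-4 - 6)²)*((16 + 49) + 12) = ((5 - 11 + 11) + (-10)²)*(65 + 12) = (5 + 100)*77 = 105*77 = 8085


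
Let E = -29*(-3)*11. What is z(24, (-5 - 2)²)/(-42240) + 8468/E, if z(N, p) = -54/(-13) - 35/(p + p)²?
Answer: 6666309337/753392640 ≈ 8.8484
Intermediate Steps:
z(N, p) = 54/13 - 35/(4*p²) (z(N, p) = -54*(-1/13) - 35*1/(4*p²) = 54/13 - 35*1/(4*p²) = 54/13 - 35/(4*p²))
E = 957 (E = 87*11 = 957)
z(24, (-5 - 2)²)/(-42240) + 8468/E = (54/13 - 35/(4*(-5 - 2)⁴))/(-42240) + 8468/957 = (54/13 - 35/(4*((-7)²)²))*(-1/42240) + 8468*(1/957) = (54/13 - 35/4/49²)*(-1/42240) + 292/33 = (54/13 - 35/4*1/2401)*(-1/42240) + 292/33 = (54/13 - 5/1372)*(-1/42240) + 292/33 = (74023/17836)*(-1/42240) + 292/33 = -74023/753392640 + 292/33 = 6666309337/753392640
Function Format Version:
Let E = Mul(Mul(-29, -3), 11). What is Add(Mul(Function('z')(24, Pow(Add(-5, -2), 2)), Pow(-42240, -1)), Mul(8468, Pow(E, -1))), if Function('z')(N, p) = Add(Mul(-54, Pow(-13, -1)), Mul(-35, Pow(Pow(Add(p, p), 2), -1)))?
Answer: Rational(6666309337, 753392640) ≈ 8.8484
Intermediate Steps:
Function('z')(N, p) = Add(Rational(54, 13), Mul(Rational(-35, 4), Pow(p, -2))) (Function('z')(N, p) = Add(Mul(-54, Rational(-1, 13)), Mul(-35, Pow(Pow(Mul(2, p), 2), -1))) = Add(Rational(54, 13), Mul(-35, Pow(Mul(4, Pow(p, 2)), -1))) = Add(Rational(54, 13), Mul(-35, Mul(Rational(1, 4), Pow(p, -2)))) = Add(Rational(54, 13), Mul(Rational(-35, 4), Pow(p, -2))))
E = 957 (E = Mul(87, 11) = 957)
Add(Mul(Function('z')(24, Pow(Add(-5, -2), 2)), Pow(-42240, -1)), Mul(8468, Pow(E, -1))) = Add(Mul(Add(Rational(54, 13), Mul(Rational(-35, 4), Pow(Pow(Add(-5, -2), 2), -2))), Pow(-42240, -1)), Mul(8468, Pow(957, -1))) = Add(Mul(Add(Rational(54, 13), Mul(Rational(-35, 4), Pow(Pow(-7, 2), -2))), Rational(-1, 42240)), Mul(8468, Rational(1, 957))) = Add(Mul(Add(Rational(54, 13), Mul(Rational(-35, 4), Pow(49, -2))), Rational(-1, 42240)), Rational(292, 33)) = Add(Mul(Add(Rational(54, 13), Mul(Rational(-35, 4), Rational(1, 2401))), Rational(-1, 42240)), Rational(292, 33)) = Add(Mul(Add(Rational(54, 13), Rational(-5, 1372)), Rational(-1, 42240)), Rational(292, 33)) = Add(Mul(Rational(74023, 17836), Rational(-1, 42240)), Rational(292, 33)) = Add(Rational(-74023, 753392640), Rational(292, 33)) = Rational(6666309337, 753392640)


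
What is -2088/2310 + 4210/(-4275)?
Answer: -124342/65835 ≈ -1.8887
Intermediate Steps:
-2088/2310 + 4210/(-4275) = -2088*1/2310 + 4210*(-1/4275) = -348/385 - 842/855 = -124342/65835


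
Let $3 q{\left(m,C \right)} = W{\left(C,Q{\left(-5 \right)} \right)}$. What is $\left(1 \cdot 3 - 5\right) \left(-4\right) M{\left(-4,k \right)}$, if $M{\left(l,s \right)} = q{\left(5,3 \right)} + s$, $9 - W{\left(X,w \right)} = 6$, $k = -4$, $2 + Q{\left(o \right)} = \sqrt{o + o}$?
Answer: $-24$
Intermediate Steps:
$Q{\left(o \right)} = -2 + \sqrt{2} \sqrt{o}$ ($Q{\left(o \right)} = -2 + \sqrt{o + o} = -2 + \sqrt{2 o} = -2 + \sqrt{2} \sqrt{o}$)
$W{\left(X,w \right)} = 3$ ($W{\left(X,w \right)} = 9 - 6 = 3$)
$q{\left(m,C \right)} = 1$ ($q{\left(m,C \right)} = \frac{1}{3} \cdot 3 = 1$)
$M{\left(l,s \right)} = 1 + s$
$\left(1 \cdot 3 - 5\right) \left(-4\right) M{\left(-4,k \right)} = \left(1 \cdot 3 - 5\right) \left(-4\right) \left(1 - 4\right) = \left(3 - 5\right) \left(-4\right) \left(-3\right) = \left(-2\right) \left(-4\right) \left(-3\right) = 8 \left(-3\right) = -24$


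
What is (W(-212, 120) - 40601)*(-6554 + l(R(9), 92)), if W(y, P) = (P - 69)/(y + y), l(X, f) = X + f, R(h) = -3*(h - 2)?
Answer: 111604034625/424 ≈ 2.6322e+8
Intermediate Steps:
R(h) = 6 - 3*h (R(h) = -3*(-2 + h) = 6 - 3*h)
W(y, P) = (-69 + P)/(2*y) (W(y, P) = (-69 + P)/((2*y)) = (-69 + P)*(1/(2*y)) = (-69 + P)/(2*y))
(W(-212, 120) - 40601)*(-6554 + l(R(9), 92)) = ((½)*(-69 + 120)/(-212) - 40601)*(-6554 + ((6 - 3*9) + 92)) = ((½)*(-1/212)*51 - 40601)*(-6554 + ((6 - 27) + 92)) = (-51/424 - 40601)*(-6554 + (-21 + 92)) = -17214875*(-6554 + 71)/424 = -17214875/424*(-6483) = 111604034625/424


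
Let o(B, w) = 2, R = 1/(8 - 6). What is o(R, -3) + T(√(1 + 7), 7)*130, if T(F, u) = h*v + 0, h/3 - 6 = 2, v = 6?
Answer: 18722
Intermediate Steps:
h = 24 (h = 18 + 3*2 = 18 + 6 = 24)
R = ½ (R = 1/2 = ½ ≈ 0.50000)
T(F, u) = 144 (T(F, u) = 24*6 + 0 = 144 + 0 = 144)
o(R, -3) + T(√(1 + 7), 7)*130 = 2 + 144*130 = 2 + 18720 = 18722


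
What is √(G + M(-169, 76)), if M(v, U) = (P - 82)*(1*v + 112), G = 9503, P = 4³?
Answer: √10529 ≈ 102.61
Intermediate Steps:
P = 64
M(v, U) = -2016 - 18*v (M(v, U) = (64 - 82)*(1*v + 112) = -18*(v + 112) = -18*(112 + v) = -2016 - 18*v)
√(G + M(-169, 76)) = √(9503 + (-2016 - 18*(-169))) = √(9503 + (-2016 + 3042)) = √(9503 + 1026) = √10529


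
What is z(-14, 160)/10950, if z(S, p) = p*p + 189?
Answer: 25789/10950 ≈ 2.3552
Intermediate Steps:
z(S, p) = 189 + p² (z(S, p) = p² + 189 = 189 + p²)
z(-14, 160)/10950 = (189 + 160²)/10950 = (189 + 25600)*(1/10950) = 25789*(1/10950) = 25789/10950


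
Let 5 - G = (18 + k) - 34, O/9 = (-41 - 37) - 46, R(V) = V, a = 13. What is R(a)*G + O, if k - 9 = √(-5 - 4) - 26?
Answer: -622 - 39*I ≈ -622.0 - 39.0*I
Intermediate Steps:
k = -17 + 3*I (k = 9 + (√(-5 - 4) - 26) = 9 + (√(-9) - 26) = 9 + (3*I - 26) = 9 + (-26 + 3*I) = -17 + 3*I ≈ -17.0 + 3.0*I)
O = -1116 (O = 9*((-41 - 37) - 46) = 9*(-78 - 46) = 9*(-124) = -1116)
G = 38 - 3*I (G = 5 - ((18 + (-17 + 3*I)) - 34) = 5 - ((1 + 3*I) - 34) = 5 - (-33 + 3*I) = 5 + (33 - 3*I) = 38 - 3*I ≈ 38.0 - 3.0*I)
R(a)*G + O = 13*(38 - 3*I) - 1116 = (494 - 39*I) - 1116 = -622 - 39*I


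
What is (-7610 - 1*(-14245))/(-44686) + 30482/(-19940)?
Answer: -186802569/111379855 ≈ -1.6772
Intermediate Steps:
(-7610 - 1*(-14245))/(-44686) + 30482/(-19940) = (-7610 + 14245)*(-1/44686) + 30482*(-1/19940) = 6635*(-1/44686) - 15241/9970 = -6635/44686 - 15241/9970 = -186802569/111379855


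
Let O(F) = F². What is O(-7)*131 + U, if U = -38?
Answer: 6381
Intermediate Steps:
O(-7)*131 + U = (-7)²*131 - 38 = 49*131 - 38 = 6419 - 38 = 6381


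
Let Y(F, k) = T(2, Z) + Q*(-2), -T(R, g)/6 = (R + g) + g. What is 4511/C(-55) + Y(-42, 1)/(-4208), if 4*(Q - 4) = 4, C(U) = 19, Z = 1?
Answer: 9491467/39976 ≈ 237.43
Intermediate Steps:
T(R, g) = -12*g - 6*R (T(R, g) = -6*((R + g) + g) = -6*(R + 2*g) = -12*g - 6*R)
Q = 5 (Q = 4 + (1/4)*4 = 4 + 1 = 5)
Y(F, k) = -34 (Y(F, k) = (-12*1 - 6*2) + 5*(-2) = (-12 - 12) - 10 = -24 - 10 = -34)
4511/C(-55) + Y(-42, 1)/(-4208) = 4511/19 - 34/(-4208) = 4511*(1/19) - 34*(-1/4208) = 4511/19 + 17/2104 = 9491467/39976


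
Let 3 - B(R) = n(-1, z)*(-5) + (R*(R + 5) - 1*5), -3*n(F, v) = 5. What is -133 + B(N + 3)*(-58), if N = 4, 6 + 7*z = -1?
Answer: 14275/3 ≈ 4758.3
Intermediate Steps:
z = -1 (z = -6/7 + (⅐)*(-1) = -6/7 - ⅐ = -1)
n(F, v) = -5/3 (n(F, v) = -⅓*5 = -5/3)
B(R) = -⅓ - R*(5 + R) (B(R) = 3 - (-5/3*(-5) + (R*(R + 5) - 1*5)) = 3 - (25/3 + (R*(5 + R) - 5)) = 3 - (25/3 + (-5 + R*(5 + R))) = 3 - (10/3 + R*(5 + R)) = 3 + (-10/3 - R*(5 + R)) = -⅓ - R*(5 + R))
-133 + B(N + 3)*(-58) = -133 + (-⅓ - (4 + 3)² - 5*(4 + 3))*(-58) = -133 + (-⅓ - 1*7² - 5*7)*(-58) = -133 + (-⅓ - 1*49 - 35)*(-58) = -133 + (-⅓ - 49 - 35)*(-58) = -133 - 253/3*(-58) = -133 + 14674/3 = 14275/3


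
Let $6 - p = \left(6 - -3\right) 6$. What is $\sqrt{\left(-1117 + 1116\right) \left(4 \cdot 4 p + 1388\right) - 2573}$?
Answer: $i \sqrt{3193} \approx 56.507 i$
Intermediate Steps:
$p = -48$ ($p = 6 - \left(6 - -3\right) 6 = 6 - \left(6 + 3\right) 6 = 6 - 9 \cdot 6 = 6 - 54 = -48$)
$\sqrt{\left(-1117 + 1116\right) \left(4 \cdot 4 p + 1388\right) - 2573} = \sqrt{\left(-1117 + 1116\right) \left(4 \cdot 4 \left(-48\right) + 1388\right) - 2573} = \sqrt{- (16 \left(-48\right) + 1388) - 2573} = \sqrt{- (-768 + 1388) - 2573} = \sqrt{\left(-1\right) 620 - 2573} = \sqrt{-620 - 2573} = \sqrt{-3193} = i \sqrt{3193}$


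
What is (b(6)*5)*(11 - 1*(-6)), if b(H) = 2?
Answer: 170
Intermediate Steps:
(b(6)*5)*(11 - 1*(-6)) = (2*5)*(11 - 1*(-6)) = 10*(11 + 6) = 10*17 = 170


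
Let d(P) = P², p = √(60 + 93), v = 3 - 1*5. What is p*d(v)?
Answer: 12*√17 ≈ 49.477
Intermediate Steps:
v = -2 (v = 3 - 5 = -2)
p = 3*√17 (p = √153 = 3*√17 ≈ 12.369)
p*d(v) = (3*√17)*(-2)² = (3*√17)*4 = 12*√17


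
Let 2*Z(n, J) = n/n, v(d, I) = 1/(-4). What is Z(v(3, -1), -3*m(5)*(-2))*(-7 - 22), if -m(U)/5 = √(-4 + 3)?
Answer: -29/2 ≈ -14.500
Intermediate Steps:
m(U) = -5*I (m(U) = -5*√(-4 + 3) = -5*I)
v(d, I) = -¼ (v(d, I) = 1*(-¼) = -¼)
Z(n, J) = ½ (Z(n, J) = (n/n)/2 = (½)*1 = ½)
Z(v(3, -1), -3*m(5)*(-2))*(-7 - 22) = (-7 - 22)/2 = (½)*(-29) = -29/2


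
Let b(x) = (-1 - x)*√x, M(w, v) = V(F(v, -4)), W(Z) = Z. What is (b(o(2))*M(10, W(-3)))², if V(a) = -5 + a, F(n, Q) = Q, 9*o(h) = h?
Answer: 242/9 ≈ 26.889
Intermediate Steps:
o(h) = h/9
M(w, v) = -9 (M(w, v) = -5 - 4 = -9)
b(x) = √x*(-1 - x)
(b(o(2))*M(10, W(-3)))² = ((√((⅑)*2)*(-1 - 2/9))*(-9))² = ((√(2/9)*(-1 - 1*2/9))*(-9))² = (((√2/3)*(-1 - 2/9))*(-9))² = (((√2/3)*(-11/9))*(-9))² = (-11*√2/27*(-9))² = (11*√2/3)² = 242/9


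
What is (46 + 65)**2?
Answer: 12321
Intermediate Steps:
(46 + 65)**2 = 111**2 = 12321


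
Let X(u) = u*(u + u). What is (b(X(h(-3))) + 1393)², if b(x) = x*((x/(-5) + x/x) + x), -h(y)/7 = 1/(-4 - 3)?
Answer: 48874081/25 ≈ 1.9550e+6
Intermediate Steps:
h(y) = 1 (h(y) = -7/(-4 - 3) = -7/(-7) = -7*(-⅐) = 1)
X(u) = 2*u² (X(u) = u*(2*u) = 2*u²)
b(x) = x*(1 + 4*x/5) (b(x) = x*((x*(-⅕) + 1) + x) = x*((-x/5 + 1) + x) = x*((1 - x/5) + x) = x*(1 + 4*x/5))
(b(X(h(-3))) + 1393)² = ((2*1²)*(5 + 4*(2*1²))/5 + 1393)² = ((2*1)*(5 + 4*(2*1))/5 + 1393)² = ((⅕)*2*(5 + 4*2) + 1393)² = ((⅕)*2*(5 + 8) + 1393)² = ((⅕)*2*13 + 1393)² = (26/5 + 1393)² = (6991/5)² = 48874081/25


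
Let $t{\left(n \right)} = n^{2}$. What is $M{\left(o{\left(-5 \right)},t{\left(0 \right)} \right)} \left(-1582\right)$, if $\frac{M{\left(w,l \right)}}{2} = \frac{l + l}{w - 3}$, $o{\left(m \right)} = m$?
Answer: $0$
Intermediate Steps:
$M{\left(w,l \right)} = \frac{4 l}{-3 + w}$ ($M{\left(w,l \right)} = 2 \frac{l + l}{w - 3} = 2 \frac{2 l}{-3 + w} = \frac{4 l}{-3 + w}$)
$M{\left(o{\left(-5 \right)},t{\left(0 \right)} \right)} \left(-1582\right) = \frac{4 \cdot 0^{2}}{-3 - 5} \left(-1582\right) = 4 \cdot 0 \frac{1}{-8} \left(-1582\right) = 4 \cdot 0 \left(- \frac{1}{8}\right) \left(-1582\right) = 0 \left(-1582\right) = 0$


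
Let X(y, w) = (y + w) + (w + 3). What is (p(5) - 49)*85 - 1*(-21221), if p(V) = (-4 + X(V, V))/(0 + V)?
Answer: 17294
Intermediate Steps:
X(y, w) = 3 + y + 2*w (X(y, w) = (w + y) + (3 + w) = 3 + y + 2*w)
p(V) = (-1 + 3*V)/V (p(V) = (-4 + (3 + V + 2*V))/(0 + V) = (-4 + (3 + 3*V))/V = (-1 + 3*V)/V)
(p(5) - 49)*85 - 1*(-21221) = ((3 - 1/5) - 49)*85 - 1*(-21221) = ((3 - 1*⅕) - 49)*85 + 21221 = ((3 - ⅕) - 49)*85 + 21221 = (14/5 - 49)*85 + 21221 = -231/5*85 + 21221 = -3927 + 21221 = 17294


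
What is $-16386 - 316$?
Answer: $-16702$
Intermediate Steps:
$-16386 - 316 = -16702$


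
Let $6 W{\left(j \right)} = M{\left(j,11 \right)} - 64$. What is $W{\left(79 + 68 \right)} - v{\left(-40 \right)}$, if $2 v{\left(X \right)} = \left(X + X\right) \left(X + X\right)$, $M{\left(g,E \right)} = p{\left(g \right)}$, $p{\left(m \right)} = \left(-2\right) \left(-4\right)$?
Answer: $- \frac{9628}{3} \approx -3209.3$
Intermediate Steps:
$p{\left(m \right)} = 8$
$M{\left(g,E \right)} = 8$
$v{\left(X \right)} = 2 X^{2}$ ($v{\left(X \right)} = \frac{\left(X + X\right) \left(X + X\right)}{2} = \frac{2 X 2 X}{2} = \frac{4 X^{2}}{2} = 2 X^{2}$)
$W{\left(j \right)} = - \frac{28}{3}$ ($W{\left(j \right)} = \frac{8 - 64}{6} = \frac{1}{6} \left(-56\right) = - \frac{28}{3}$)
$W{\left(79 + 68 \right)} - v{\left(-40 \right)} = - \frac{28}{3} - 2 \left(-40\right)^{2} = - \frac{28}{3} - 2 \cdot 1600 = - \frac{28}{3} - 3200 = - \frac{9628}{3}$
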